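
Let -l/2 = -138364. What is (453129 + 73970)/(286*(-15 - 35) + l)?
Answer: 527099/262428 ≈ 2.0085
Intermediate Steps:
l = 276728 (l = -2*(-138364) = 276728)
(453129 + 73970)/(286*(-15 - 35) + l) = (453129 + 73970)/(286*(-15 - 35) + 276728) = 527099/(286*(-50) + 276728) = 527099/(-14300 + 276728) = 527099/262428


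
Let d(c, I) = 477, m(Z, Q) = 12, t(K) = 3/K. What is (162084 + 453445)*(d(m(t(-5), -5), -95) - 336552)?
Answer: -206863908675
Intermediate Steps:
(162084 + 453445)*(d(m(t(-5), -5), -95) - 336552) = (162084 + 453445)*(477 - 336552) = 615529*(-336075) = -206863908675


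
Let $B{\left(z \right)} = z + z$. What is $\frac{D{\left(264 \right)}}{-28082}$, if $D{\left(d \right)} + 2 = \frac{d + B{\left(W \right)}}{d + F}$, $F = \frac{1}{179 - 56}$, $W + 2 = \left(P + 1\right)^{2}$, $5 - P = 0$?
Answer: $\frac{12055}{455953393} \approx 2.6439 \cdot 10^{-5}$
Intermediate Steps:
$P = 5$ ($P = 5 - 0 = 5 + 0 = 5$)
$W = 34$ ($W = -2 + \left(5 + 1\right)^{2} = -2 + 6^{2} = -2 + 36 = 34$)
$F = \frac{1}{123} \approx 0.0081301$
$B{\left(z \right)} = 2 z$
$D{\left(d \right)} = -2 + \frac{68 + d}{\frac{1}{123} + d}$ ($D{\left(d \right)} = -2 + \frac{d + 2 \cdot 34}{d + \frac{1}{123}} = -2 + \frac{d + 68}{\frac{1}{123} + d} = -2 + \frac{68 + d}{\frac{1}{123} + d}$)
$\frac{D{\left(264 \right)}}{-28082} = \frac{\frac{1}{1 + 123 \cdot 264} \left(8362 - 32472\right)}{-28082} = \frac{8362 - 32472}{1 + 32472} \left(- \frac{1}{28082}\right) = \frac{1}{32473} \left(-24110\right) \left(- \frac{1}{28082}\right) = \left(- \frac{24110}{32473}\right) \left(- \frac{1}{28082}\right) = \frac{12055}{455953393}$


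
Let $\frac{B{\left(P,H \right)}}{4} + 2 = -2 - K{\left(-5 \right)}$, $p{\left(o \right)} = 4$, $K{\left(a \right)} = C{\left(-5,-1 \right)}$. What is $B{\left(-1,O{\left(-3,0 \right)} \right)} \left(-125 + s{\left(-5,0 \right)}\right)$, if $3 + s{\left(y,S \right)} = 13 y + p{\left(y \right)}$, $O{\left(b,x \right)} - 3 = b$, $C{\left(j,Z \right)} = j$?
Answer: $-756$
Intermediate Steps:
$K{\left(a \right)} = -5$
$O{\left(b,x \right)} = 3 + b$
$B{\left(P,H \right)} = 4$ ($B{\left(P,H \right)} = -8 + 4 \left(-2 - -5\right) = -8 + 4 \left(-2 + 5\right) = -8 + 4 \cdot 3 = -8 + 12 = 4$)
$s{\left(y,S \right)} = 1 + 13 y$ ($s{\left(y,S \right)} = -3 + \left(13 y + 4\right) = -3 + \left(4 + 13 y\right) = 1 + 13 y$)
$B{\left(-1,O{\left(-3,0 \right)} \right)} \left(-125 + s{\left(-5,0 \right)}\right) = 4 \left(-125 + \left(1 + 13 \left(-5\right)\right)\right) = 4 \left(-125 + \left(1 - 65\right)\right) = 4 \left(-125 - 64\right) = 4 \left(-189\right) = -756$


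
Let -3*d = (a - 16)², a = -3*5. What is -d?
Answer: 961/3 ≈ 320.33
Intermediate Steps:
a = -15
d = -961/3 (d = -(-15 - 16)²/3 = -⅓*(-31)² = -⅓*961 = -961/3 ≈ -320.33)
-d = -1*(-961/3) = 961/3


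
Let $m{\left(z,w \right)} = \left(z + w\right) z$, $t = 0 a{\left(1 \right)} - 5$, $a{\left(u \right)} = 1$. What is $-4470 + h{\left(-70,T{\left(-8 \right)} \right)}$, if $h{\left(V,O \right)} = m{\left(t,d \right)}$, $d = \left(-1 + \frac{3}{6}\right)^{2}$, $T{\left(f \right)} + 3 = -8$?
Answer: $- \frac{17785}{4} \approx -4446.3$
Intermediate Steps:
$T{\left(f \right)} = -11$ ($T{\left(f \right)} = -3 - 8 = -11$)
$t = -5$ ($t = 0 \cdot 1 - 5 = 0 - 5 = -5$)
$d = \frac{1}{4}$ ($d = \left(-1 + 3 \cdot \frac{1}{6}\right)^{2} = \left(-1 + \frac{1}{2}\right)^{2} = \left(- \frac{1}{2}\right)^{2} = \frac{1}{4} \approx 0.25$)
$m{\left(z,w \right)} = z \left(w + z\right)$ ($m{\left(z,w \right)} = \left(w + z\right) z = z \left(w + z\right)$)
$h{\left(V,O \right)} = \frac{95}{4}$ ($h{\left(V,O \right)} = - 5 \left(\frac{1}{4} - 5\right) = \left(-5\right) \left(- \frac{19}{4}\right) = \frac{95}{4}$)
$-4470 + h{\left(-70,T{\left(-8 \right)} \right)} = -4470 + \frac{95}{4} = - \frac{17785}{4}$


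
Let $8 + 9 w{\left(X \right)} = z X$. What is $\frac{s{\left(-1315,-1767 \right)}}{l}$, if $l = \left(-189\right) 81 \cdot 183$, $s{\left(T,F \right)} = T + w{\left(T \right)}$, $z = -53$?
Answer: $- \frac{6428}{2801547} \approx -0.0022944$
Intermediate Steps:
$w{\left(X \right)} = - \frac{8}{9} - \frac{53 X}{9}$ ($w{\left(X \right)} = - \frac{8}{9} + \frac{\left(-53\right) X}{9} = - \frac{8}{9} - \frac{53 X}{9}$)
$s{\left(T,F \right)} = - \frac{8}{9} - \frac{44 T}{9}$ ($s{\left(T,F \right)} = T - \left(\frac{8}{9} + \frac{53 T}{9}\right) = - \frac{8}{9} - \frac{44 T}{9}$)
$l = -2801547$ ($l = \left(-15309\right) 183 = -2801547$)
$\frac{s{\left(-1315,-1767 \right)}}{l} = \frac{- \frac{8}{9} - - \frac{57860}{9}}{-2801547} = \left(- \frac{8}{9} + \frac{57860}{9}\right) \left(- \frac{1}{2801547}\right) = 6428 \left(- \frac{1}{2801547}\right) = - \frac{6428}{2801547}$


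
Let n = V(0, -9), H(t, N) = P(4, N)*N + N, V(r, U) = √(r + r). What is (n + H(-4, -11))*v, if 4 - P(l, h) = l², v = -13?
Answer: -1573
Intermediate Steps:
P(l, h) = 4 - l²
V(r, U) = √2*√r (V(r, U) = √(2*r) = √2*√r)
H(t, N) = -11*N (H(t, N) = (4 - 1*4²)*N + N = (4 - 1*16)*N + N = (4 - 16)*N + N = -12*N + N = -11*N)
n = 0 (n = √2*√0 = √2*0 = 0)
(n + H(-4, -11))*v = (0 - 11*(-11))*(-13) = (0 + 121)*(-13) = 121*(-13) = -1573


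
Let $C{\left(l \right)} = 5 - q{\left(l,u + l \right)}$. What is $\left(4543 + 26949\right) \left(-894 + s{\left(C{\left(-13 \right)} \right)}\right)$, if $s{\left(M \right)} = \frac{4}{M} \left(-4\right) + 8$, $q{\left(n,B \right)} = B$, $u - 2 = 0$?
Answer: $-27933404$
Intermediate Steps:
$u = 2$ ($u = 2 + 0 = 2$)
$C{\left(l \right)} = 3 - l$ ($C{\left(l \right)} = 5 - \left(2 + l\right) = 3 - l$)
$s{\left(M \right)} = 8 - \frac{16}{M}$ ($s{\left(M \right)} = - \frac{16}{M} + 8 = 8 - \frac{16}{M}$)
$\left(4543 + 26949\right) \left(-894 + s{\left(C{\left(-13 \right)} \right)}\right) = \left(4543 + 26949\right) \left(-894 + \left(8 - \frac{16}{3 - -13}\right)\right) = 31492 \left(-894 + \left(8 - \frac{16}{3 + 13}\right)\right) = 31492 \left(-894 + \left(8 - \frac{16}{16}\right)\right) = 31492 \left(-894 + \left(8 - 1\right)\right) = 31492 \left(-894 + 7\right) = 31492 \left(-887\right) = -27933404$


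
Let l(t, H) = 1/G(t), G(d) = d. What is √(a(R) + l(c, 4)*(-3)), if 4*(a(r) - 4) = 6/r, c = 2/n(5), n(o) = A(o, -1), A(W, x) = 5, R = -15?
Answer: 3*I*√10/5 ≈ 1.8974*I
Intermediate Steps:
n(o) = 5
c = ⅖ (c = 2/5 = 2*(⅕) = ⅖ ≈ 0.40000)
l(t, H) = 1/t
a(r) = 4 + 3/(2*r) (a(r) = 4 + (6/r)/4 = 4 + 3/(2*r))
√(a(R) + l(c, 4)*(-3)) = √((4 + (3/2)/(-15)) - 3/(⅖)) = √((4 + (3/2)*(-1/15)) + (5/2)*(-3)) = √((4 - ⅒) - 15/2) = √(39/10 - 15/2) = √(-18/5) = 3*I*√10/5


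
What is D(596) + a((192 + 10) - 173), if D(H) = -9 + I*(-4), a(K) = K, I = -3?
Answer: 32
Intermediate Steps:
D(H) = 3 (D(H) = -9 - 3*(-4) = -9 + 12 = 3)
D(596) + a((192 + 10) - 173) = 3 + ((192 + 10) - 173) = 3 + (202 - 173) = 3 + 29 = 32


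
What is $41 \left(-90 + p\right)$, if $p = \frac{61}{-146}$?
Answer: $- \frac{541241}{146} \approx -3707.1$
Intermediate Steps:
$p = - \frac{61}{146}$ ($p = 61 \left(- \frac{1}{146}\right) = - \frac{61}{146} \approx -0.41781$)
$41 \left(-90 + p\right) = 41 \left(-90 - \frac{61}{146}\right) = 41 \left(- \frac{13201}{146}\right) = - \frac{541241}{146}$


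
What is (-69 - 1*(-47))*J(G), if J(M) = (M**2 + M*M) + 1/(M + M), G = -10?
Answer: -43989/10 ≈ -4398.9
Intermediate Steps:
J(M) = 1/(2*M) + 2*M**2 (J(M) = (M**2 + M**2) + 1/(2*M) = 2*M**2 + 1/(2*M) = 1/(2*M) + 2*M**2)
(-69 - 1*(-47))*J(G) = (-69 - 1*(-47))*((1/2)*(1 + 4*(-10)**3)/(-10)) = (-69 + 47)*((1/2)*(-1/10)*(1 + 4*(-1000))) = -11*(-1)*(1 - 4000)/10 = -11*(-1)*(-3999)/10 = -22*3999/20 = -43989/10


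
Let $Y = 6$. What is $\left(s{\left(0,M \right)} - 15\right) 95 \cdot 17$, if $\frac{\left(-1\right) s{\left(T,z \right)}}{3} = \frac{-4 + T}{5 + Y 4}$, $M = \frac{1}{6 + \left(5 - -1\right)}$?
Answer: $- \frac{683145}{29} \approx -23557.0$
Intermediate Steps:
$M = \frac{1}{12}$ ($M = \frac{1}{6 + \left(5 + 1\right)} = \frac{1}{6 + 6} = \frac{1}{12} \approx 0.083333$)
$s{\left(T,z \right)} = \frac{12}{29} - \frac{3 T}{29}$ ($s{\left(T,z \right)} = - 3 \frac{-4 + T}{5 + 6 \cdot 4} = - 3 \frac{-4 + T}{5 + 24} = - 3 \frac{-4 + T}{29} = - 3 \left(-4 + T\right) \frac{1}{29} = - 3 \left(- \frac{4}{29} + \frac{T}{29}\right) = \frac{12}{29} - \frac{3 T}{29}$)
$\left(s{\left(0,M \right)} - 15\right) 95 \cdot 17 = \left(\left(\frac{12}{29} - 0\right) - 15\right) 95 \cdot 17 = \left(\left(\frac{12}{29} + 0\right) - 15\right) 95 \cdot 17 = \left(\frac{12}{29} - 15\right) 95 \cdot 17 = \left(- \frac{423}{29}\right) 95 \cdot 17 = \left(- \frac{40185}{29}\right) 17 = - \frac{683145}{29}$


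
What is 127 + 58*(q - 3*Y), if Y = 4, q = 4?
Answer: -337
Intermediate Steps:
127 + 58*(q - 3*Y) = 127 + 58*(4 - 3*4) = 127 + 58*(4 - 12) = 127 + 58*(-8) = 127 - 464 = -337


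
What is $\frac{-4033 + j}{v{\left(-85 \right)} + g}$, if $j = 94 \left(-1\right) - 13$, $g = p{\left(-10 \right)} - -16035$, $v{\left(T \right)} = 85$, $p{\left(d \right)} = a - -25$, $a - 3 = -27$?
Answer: $- \frac{4140}{16121} \approx -0.25681$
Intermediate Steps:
$a = -24$ ($a = 3 - 27 = -24$)
$p{\left(d \right)} = 1$ ($p{\left(d \right)} = -24 - -25 = -24 + 25 = 1$)
$g = 16036$ ($g = 1 - -16035 = 1 + 16035 = 16036$)
$j = -107$ ($j = -94 - 13 = -107$)
$\frac{-4033 + j}{v{\left(-85 \right)} + g} = \frac{-4033 - 107}{85 + 16036} = - \frac{4140}{16121}$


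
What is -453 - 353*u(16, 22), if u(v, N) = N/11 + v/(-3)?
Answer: 2171/3 ≈ 723.67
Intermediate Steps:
u(v, N) = -v/3 + N/11 (u(v, N) = N*(1/11) + v*(-1/3) = N/11 - v/3 = -v/3 + N/11)
-453 - 353*u(16, 22) = -453 - 353*(-1/3*16 + (1/11)*22) = -453 - 353*(-16/3 + 2) = -453 - 353*(-10/3) = -453 + 3530/3 = 2171/3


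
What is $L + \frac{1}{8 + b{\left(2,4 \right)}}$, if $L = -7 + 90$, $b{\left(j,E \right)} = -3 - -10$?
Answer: $\frac{1246}{15} \approx 83.067$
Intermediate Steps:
$b{\left(j,E \right)} = 7$ ($b{\left(j,E \right)} = -3 + 10 = 7$)
$L = 83$
$L + \frac{1}{8 + b{\left(2,4 \right)}} = 83 + \frac{1}{8 + 7} = 83 + \frac{1}{15} = \frac{1246}{15}$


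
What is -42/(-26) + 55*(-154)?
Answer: -110089/13 ≈ -8468.4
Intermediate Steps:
-42/(-26) + 55*(-154) = -42*(-1/26) - 8470 = 21/13 - 8470 = -110089/13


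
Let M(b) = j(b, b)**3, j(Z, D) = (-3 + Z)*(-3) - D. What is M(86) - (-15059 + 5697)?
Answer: -37586013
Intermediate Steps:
j(Z, D) = 9 - D - 3*Z (j(Z, D) = (9 - 3*Z) - D = 9 - D - 3*Z)
M(b) = (9 - 4*b)**3 (M(b) = (9 - b - 3*b)**3 = (9 - 4*b)**3)
M(86) - (-15059 + 5697) = -(-9 + 4*86)**3 - (-15059 + 5697) = -(-9 + 344)**3 - 1*(-9362) = -1*335**3 + 9362 = -1*37595375 + 9362 = -37595375 + 9362 = -37586013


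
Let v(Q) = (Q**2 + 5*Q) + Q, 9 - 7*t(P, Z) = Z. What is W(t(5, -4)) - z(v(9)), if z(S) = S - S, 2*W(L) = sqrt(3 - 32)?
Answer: I*sqrt(29)/2 ≈ 2.6926*I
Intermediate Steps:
t(P, Z) = 9/7 - Z/7
W(L) = I*sqrt(29)/2 (W(L) = sqrt(3 - 32)/2 = sqrt(-29)/2 = (I*sqrt(29))/2 = I*sqrt(29)/2)
v(Q) = Q**2 + 6*Q
z(S) = 0
W(t(5, -4)) - z(v(9)) = I*sqrt(29)/2 - 1*0 = I*sqrt(29)/2 + 0 = I*sqrt(29)/2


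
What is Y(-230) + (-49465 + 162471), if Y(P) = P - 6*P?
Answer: 114156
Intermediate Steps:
Y(P) = -5*P
Y(-230) + (-49465 + 162471) = -5*(-230) + (-49465 + 162471) = 1150 + 113006 = 114156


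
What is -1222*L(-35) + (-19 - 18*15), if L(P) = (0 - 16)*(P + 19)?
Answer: -313121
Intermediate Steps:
L(P) = -304 - 16*P (L(P) = -16*(19 + P) = -304 - 16*P)
-1222*L(-35) + (-19 - 18*15) = -1222*(-304 - 16*(-35)) + (-19 - 18*15) = -1222*(-304 + 560) + (-19 - 270) = -1222*256 - 289 = -312832 - 289 = -313121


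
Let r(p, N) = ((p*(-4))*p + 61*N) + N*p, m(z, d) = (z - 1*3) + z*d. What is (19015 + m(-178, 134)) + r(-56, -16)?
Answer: -17642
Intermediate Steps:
m(z, d) = -3 + z + d*z (m(z, d) = (z - 3) + d*z = (-3 + z) + d*z = -3 + z + d*z)
r(p, N) = -4*p² + 61*N + N*p (r(p, N) = ((-4*p)*p + 61*N) + N*p = (-4*p² + 61*N) + N*p = -4*p² + 61*N + N*p)
(19015 + m(-178, 134)) + r(-56, -16) = (19015 + (-3 - 178 + 134*(-178))) + (-4*(-56)² + 61*(-16) - 16*(-56)) = (19015 + (-3 - 178 - 23852)) + (-4*3136 - 976 + 896) = (19015 - 24033) + (-12544 - 976 + 896) = -5018 - 12624 = -17642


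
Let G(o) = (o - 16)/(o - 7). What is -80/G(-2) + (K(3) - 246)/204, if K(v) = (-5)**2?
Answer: -493/12 ≈ -41.083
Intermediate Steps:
K(v) = 25
G(o) = (-16 + o)/(-7 + o)
-80/G(-2) + (K(3) - 246)/204 = -80*(-7 - 2)/(-16 - 2) + (25 - 246)/204 = -80/(-18/(-9)) - 221*1/204 = -80/((-1/9*(-18))) - 13/12 = -80/2 - 13/12 = -80*1/2 - 13/12 = -40 - 13/12 = -493/12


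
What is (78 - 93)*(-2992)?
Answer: 44880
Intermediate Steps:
(78 - 93)*(-2992) = -15*(-2992) = 44880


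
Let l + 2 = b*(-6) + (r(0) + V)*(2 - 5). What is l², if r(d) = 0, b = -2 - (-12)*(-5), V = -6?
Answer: 150544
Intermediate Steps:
b = -62 (b = -2 - 4*15 = -2 - 60 = -62)
l = 388 (l = -2 + (-62*(-6) + (0 - 6)*(2 - 5)) = -2 + (372 - 6*(-3)) = -2 + (372 + 18) = -2 + 390 = 388)
l² = 388² = 150544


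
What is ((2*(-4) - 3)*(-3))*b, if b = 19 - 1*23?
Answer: -132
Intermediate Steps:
b = -4 (b = 19 - 23 = -4)
((2*(-4) - 3)*(-3))*b = ((2*(-4) - 3)*(-3))*(-4) = ((-8 - 3)*(-3))*(-4) = -11*(-3)*(-4) = 33*(-4) = -132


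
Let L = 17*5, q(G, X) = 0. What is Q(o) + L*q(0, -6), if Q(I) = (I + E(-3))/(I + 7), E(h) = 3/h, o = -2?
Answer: -3/5 ≈ -0.60000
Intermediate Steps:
Q(I) = (-1 + I)/(7 + I) (Q(I) = (I + 3/(-3))/(I + 7) = (I + 3*(-1/3))/(7 + I) = (I - 1)/(7 + I) = (-1 + I)/(7 + I))
L = 85
Q(o) + L*q(0, -6) = (-1 - 2)/(7 - 2) + 85*0 = -3/5 + 0 = -3/5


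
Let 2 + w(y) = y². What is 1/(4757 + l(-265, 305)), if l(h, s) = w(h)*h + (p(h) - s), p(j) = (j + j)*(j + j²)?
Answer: -1/55683443 ≈ -1.7959e-8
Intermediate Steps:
w(y) = -2 + y²
p(j) = 2*j*(j + j²) (p(j) = (2*j)*(j + j²) = 2*j*(j + j²))
l(h, s) = -s + h*(-2 + h²) + 2*h²*(1 + h) (l(h, s) = (-2 + h²)*h + (2*h²*(1 + h) - s) = h*(-2 + h²) + (-s + 2*h²*(1 + h)) = -s + h*(-2 + h²) + 2*h²*(1 + h))
1/(4757 + l(-265, 305)) = 1/(4757 + (-1*305 - 2*(-265) + 2*(-265)² + 3*(-265)³)) = 1/(4757 + (-305 + 530 + 2*70225 + 3*(-18609625))) = 1/(4757 + (-305 + 530 + 140450 - 55828875)) = 1/(4757 - 55688200) = 1/(-55683443) = -1/55683443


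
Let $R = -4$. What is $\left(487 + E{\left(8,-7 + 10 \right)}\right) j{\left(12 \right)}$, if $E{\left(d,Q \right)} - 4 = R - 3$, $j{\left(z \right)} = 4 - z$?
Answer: $-3872$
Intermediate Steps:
$E{\left(d,Q \right)} = -3$ ($E{\left(d,Q \right)} = 4 - 7 = -3$)
$\left(487 + E{\left(8,-7 + 10 \right)}\right) j{\left(12 \right)} = \left(487 - 3\right) \left(4 - 12\right) = 484 \left(4 - 12\right) = 484 \left(-8\right) = -3872$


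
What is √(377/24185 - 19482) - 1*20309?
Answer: -20309 + I*√11395289813705/24185 ≈ -20309.0 + 139.58*I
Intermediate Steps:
√(377/24185 - 19482) - 1*20309 = √(377*(1/24185) - 19482) - 20309 = √(377/24185 - 19482) - 20309 = √(-471171793/24185) - 20309 = I*√11395289813705/24185 - 20309 = -20309 + I*√11395289813705/24185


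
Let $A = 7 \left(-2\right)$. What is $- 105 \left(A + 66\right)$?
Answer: $-5460$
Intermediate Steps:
$A = -14$
$- 105 \left(A + 66\right) = - 105 \left(-14 + 66\right) = \left(-105\right) 52 = -5460$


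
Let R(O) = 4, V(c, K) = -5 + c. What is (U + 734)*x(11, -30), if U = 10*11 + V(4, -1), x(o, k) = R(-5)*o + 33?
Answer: 64911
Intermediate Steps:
x(o, k) = 33 + 4*o (x(o, k) = 4*o + 33 = 33 + 4*o)
U = 109 (U = 10*11 + (-5 + 4) = 110 - 1 = 109)
(U + 734)*x(11, -30) = (109 + 734)*(33 + 4*11) = 843*(33 + 44) = 843*77 = 64911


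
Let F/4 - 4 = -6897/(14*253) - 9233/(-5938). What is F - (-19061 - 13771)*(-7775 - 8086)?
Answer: -248922392093124/478009 ≈ -5.2075e+8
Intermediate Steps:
F = 6898044/478009 (F = 16 + 4*(-6897/(14*253) - 9233/(-5938)) = 16 + 4*(-6897/3542 - 9233*(-1/5938)) = 16 + 4*(-6897*1/3542 + 9233/5938) = 16 + 4*(-627/322 + 9233/5938) = 16 + 4*(-187525/478009) = 16 - 750100/478009 = 6898044/478009 ≈ 14.431)
F - (-19061 - 13771)*(-7775 - 8086) = 6898044/478009 - (-19061 - 13771)*(-7775 - 8086) = 6898044/478009 - (-32832)*(-15861) = 6898044/478009 - 1*520748352 = 6898044/478009 - 520748352 = -248922392093124/478009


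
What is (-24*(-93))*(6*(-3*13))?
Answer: -522288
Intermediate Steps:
(-24*(-93))*(6*(-3*13)) = 2232*(6*(-39)) = 2232*(-234) = -522288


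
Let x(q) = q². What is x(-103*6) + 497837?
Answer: 879761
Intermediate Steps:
x(-103*6) + 497837 = (-103*6)² + 497837 = (-618)² + 497837 = 381924 + 497837 = 879761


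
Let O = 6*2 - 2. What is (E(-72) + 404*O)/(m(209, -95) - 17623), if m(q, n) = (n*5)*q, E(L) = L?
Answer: -1984/58449 ≈ -0.033944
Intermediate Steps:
O = 10 (O = 12 - 2 = 10)
m(q, n) = 5*n*q (m(q, n) = (5*n)*q = 5*n*q)
(E(-72) + 404*O)/(m(209, -95) - 17623) = (-72 + 404*10)/(5*(-95)*209 - 17623) = (-72 + 4040)/(-99275 - 17623) = 3968/(-116898) = 3968*(-1/116898) = -1984/58449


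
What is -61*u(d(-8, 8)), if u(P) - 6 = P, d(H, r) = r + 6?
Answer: -1220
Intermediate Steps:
d(H, r) = 6 + r
u(P) = 6 + P
-61*u(d(-8, 8)) = -61*(6 + (6 + 8)) = -61*(6 + 14) = -61*20 = -1220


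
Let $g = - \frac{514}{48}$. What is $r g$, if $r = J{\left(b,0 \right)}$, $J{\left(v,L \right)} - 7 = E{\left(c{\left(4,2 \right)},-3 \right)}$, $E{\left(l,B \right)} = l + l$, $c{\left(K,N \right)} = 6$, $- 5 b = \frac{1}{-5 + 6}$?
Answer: $- \frac{4883}{24} \approx -203.46$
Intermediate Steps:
$b = - \frac{1}{5}$ ($b = - \frac{1}{5 \left(-5 + 6\right)} = - \frac{1}{5 \cdot 1} = \left(- \frac{1}{5}\right) 1 = - \frac{1}{5} \approx -0.2$)
$g = - \frac{257}{24}$ ($g = \left(-514\right) \frac{1}{48} = - \frac{257}{24} \approx -10.708$)
$E{\left(l,B \right)} = 2 l$
$J{\left(v,L \right)} = 19$ ($J{\left(v,L \right)} = 7 + 2 \cdot 6 = 7 + 12 = 19$)
$r = 19$
$r g = 19 \left(- \frac{257}{24}\right) = - \frac{4883}{24}$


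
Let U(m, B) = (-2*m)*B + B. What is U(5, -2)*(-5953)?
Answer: -107154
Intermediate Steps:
U(m, B) = B - 2*B*m (U(m, B) = -2*B*m + B = B - 2*B*m)
U(5, -2)*(-5953) = -2*(1 - 2*5)*(-5953) = -2*(1 - 10)*(-5953) = -2*(-9)*(-5953) = 18*(-5953) = -107154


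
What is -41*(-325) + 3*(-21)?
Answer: 13262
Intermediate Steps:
-41*(-325) + 3*(-21) = 13325 - 63 = 13262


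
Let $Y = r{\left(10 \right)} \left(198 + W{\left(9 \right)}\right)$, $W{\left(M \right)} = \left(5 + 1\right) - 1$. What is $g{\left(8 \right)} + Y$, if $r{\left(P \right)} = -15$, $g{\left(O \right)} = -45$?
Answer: $-3090$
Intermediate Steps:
$W{\left(M \right)} = 5$ ($W{\left(M \right)} = 6 - 1 = 5$)
$Y = -3045$ ($Y = - 15 \left(198 + 5\right) = \left(-15\right) 203 = -3045$)
$g{\left(8 \right)} + Y = -45 - 3045 = -3090$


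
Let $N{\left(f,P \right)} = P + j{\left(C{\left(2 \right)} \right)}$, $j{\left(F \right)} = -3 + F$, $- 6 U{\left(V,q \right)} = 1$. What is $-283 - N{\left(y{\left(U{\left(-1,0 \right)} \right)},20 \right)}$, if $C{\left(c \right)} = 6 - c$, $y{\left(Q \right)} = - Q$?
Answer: $-304$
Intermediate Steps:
$U{\left(V,q \right)} = - \frac{1}{6}$ ($U{\left(V,q \right)} = \left(- \frac{1}{6}\right) 1 = - \frac{1}{6}$)
$N{\left(f,P \right)} = 1 + P$ ($N{\left(f,P \right)} = P + \left(-3 + \left(6 - 2\right)\right) = P + \left(-3 + 4\right) = P + 1 = 1 + P$)
$-283 - N{\left(y{\left(U{\left(-1,0 \right)} \right)},20 \right)} = -283 - \left(1 + 20\right) = -283 - 21 = -304$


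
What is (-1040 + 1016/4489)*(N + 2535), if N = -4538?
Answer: 9349090632/4489 ≈ 2.0827e+6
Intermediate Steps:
(-1040 + 1016/4489)*(N + 2535) = (-1040 + 1016/4489)*(-4538 + 2535) = (-1040 + 1016*(1/4489))*(-2003) = (-1040 + 1016/4489)*(-2003) = -4667544/4489*(-2003) = 9349090632/4489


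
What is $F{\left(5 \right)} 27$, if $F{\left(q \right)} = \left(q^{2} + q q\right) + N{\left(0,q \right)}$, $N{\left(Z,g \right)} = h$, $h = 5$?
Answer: $1485$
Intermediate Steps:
$N{\left(Z,g \right)} = 5$
$F{\left(q \right)} = 5 + 2 q^{2}$ ($F{\left(q \right)} = \left(q^{2} + q q\right) + 5 = \left(q^{2} + q^{2}\right) + 5 = 2 q^{2} + 5 = 5 + 2 q^{2}$)
$F{\left(5 \right)} 27 = \left(5 + 2 \cdot 5^{2}\right) 27 = \left(5 + 2 \cdot 25\right) 27 = \left(5 + 50\right) 27 = 55 \cdot 27 = 1485$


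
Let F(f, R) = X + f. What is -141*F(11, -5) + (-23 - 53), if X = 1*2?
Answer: -1909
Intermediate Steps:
X = 2
F(f, R) = 2 + f
-141*F(11, -5) + (-23 - 53) = -141*(2 + 11) + (-23 - 53) = -141*13 - 76 = -1833 - 76 = -1909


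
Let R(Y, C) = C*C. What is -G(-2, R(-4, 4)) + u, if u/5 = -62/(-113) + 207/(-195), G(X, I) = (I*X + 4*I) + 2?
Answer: -53713/1469 ≈ -36.564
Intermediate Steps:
R(Y, C) = C²
G(X, I) = 2 + 4*I + I*X (G(X, I) = (4*I + I*X) + 2 = 2 + 4*I + I*X)
u = -3767/1469 (u = 5*(-62/(-113) + 207/(-195)) = 5*(-62*(-1/113) + 207*(-1/195)) = 5*(62/113 - 69/65) = 5*(-3767/7345) = -3767/1469 ≈ -2.5643)
-G(-2, R(-4, 4)) + u = -(2 + 4*4² + 4²*(-2)) - 3767/1469 = -(2 + 4*16 + 16*(-2)) - 3767/1469 = -(2 + 64 - 32) - 3767/1469 = -1*34 - 3767/1469 = -34 - 3767/1469 = -53713/1469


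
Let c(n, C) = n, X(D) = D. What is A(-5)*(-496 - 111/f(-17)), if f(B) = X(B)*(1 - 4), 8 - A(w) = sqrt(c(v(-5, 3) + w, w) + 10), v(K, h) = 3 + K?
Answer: -67752/17 + 8469*sqrt(3)/17 ≈ -3122.5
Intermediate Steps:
A(w) = 8 - sqrt(8 + w) (A(w) = 8 - sqrt(((3 - 5) + w) + 10) = 8 - sqrt((-2 + w) + 10) = 8 - sqrt(8 + w))
f(B) = -3*B (f(B) = B*(1 - 4) = B*(-3) = -3*B)
A(-5)*(-496 - 111/f(-17)) = (8 - sqrt(8 - 5))*(-496 - 111/((-3*(-17)))) = (8 - sqrt(3))*(-496 - 111/51) = (8 - sqrt(3))*(-496 - 111*1/51) = (8 - sqrt(3))*(-496 - 37/17) = (8 - sqrt(3))*(-8469/17) = -67752/17 + 8469*sqrt(3)/17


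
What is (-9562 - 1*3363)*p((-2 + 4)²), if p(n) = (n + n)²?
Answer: -827200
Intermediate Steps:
p(n) = 4*n² (p(n) = (2*n)² = 4*n²)
(-9562 - 1*3363)*p((-2 + 4)²) = (-9562 - 1*3363)*(4*((-2 + 4)²)²) = (-9562 - 3363)*(4*(2²)²) = -51700*4² = -51700*16 = -12925*64 = -827200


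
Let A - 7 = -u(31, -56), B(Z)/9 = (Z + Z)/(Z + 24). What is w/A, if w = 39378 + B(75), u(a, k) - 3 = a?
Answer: -144436/99 ≈ -1458.9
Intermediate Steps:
u(a, k) = 3 + a
B(Z) = 18*Z/(24 + Z) (B(Z) = 9*((Z + Z)/(Z + 24)) = 9*((2*Z)/(24 + Z)) = 9*(2*Z/(24 + Z)) = 18*Z/(24 + Z))
w = 433308/11 (w = 39378 + 18*75/(24 + 75) = 39378 + 18*75/99 = 39378 + 18*75*(1/99) = 39378 + 150/11 = 433308/11 ≈ 39392.)
A = -27 (A = 7 - (3 + 31) = 7 - 1*34 = 7 - 34 = -27)
w/A = (433308/11)/(-27) = (433308/11)*(-1/27) = -144436/99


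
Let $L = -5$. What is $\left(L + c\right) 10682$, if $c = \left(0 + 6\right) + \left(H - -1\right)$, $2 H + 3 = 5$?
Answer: $32046$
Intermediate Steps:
$H = 1$ ($H = - \frac{3}{2} + \frac{1}{2} \cdot 5 = - \frac{3}{2} + \frac{5}{2} = 1$)
$c = 8$ ($c = \left(0 + 6\right) + \left(1 - -1\right) = 6 + \left(1 + 1\right) = 6 + 2 = 8$)
$\left(L + c\right) 10682 = \left(-5 + 8\right) 10682 = 3 \cdot 10682 = 32046$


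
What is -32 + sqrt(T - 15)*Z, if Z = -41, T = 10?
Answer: -32 - 41*I*sqrt(5) ≈ -32.0 - 91.679*I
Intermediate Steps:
-32 + sqrt(T - 15)*Z = -32 + sqrt(10 - 15)*(-41) = -32 + sqrt(-5)*(-41) = -32 + (I*sqrt(5))*(-41) = -32 - 41*I*sqrt(5)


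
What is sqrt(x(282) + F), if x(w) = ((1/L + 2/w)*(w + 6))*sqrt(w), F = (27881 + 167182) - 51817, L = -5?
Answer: sqrt(7910760350 - 3068160*sqrt(282))/235 ≈ 377.24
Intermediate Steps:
F = 143246 (F = 195063 - 51817 = 143246)
x(w) = sqrt(w)*(6 + w)*(-1/5 + 2/w) (x(w) = ((1/(-5) + 2/w)*(w + 6))*sqrt(w) = ((1*(-1/5) + 2/w)*(6 + w))*sqrt(w) = ((-1/5 + 2/w)*(6 + w))*sqrt(w) = ((6 + w)*(-1/5 + 2/w))*sqrt(w) = sqrt(w)*(6 + w)*(-1/5 + 2/w))
sqrt(x(282) + F) = sqrt((60 - 1*282**2 + 4*282)/(5*sqrt(282)) + 143246) = sqrt((sqrt(282)/282)*(60 - 1*79524 + 1128)/5 + 143246) = sqrt((sqrt(282)/282)*(60 - 79524 + 1128)/5 + 143246) = sqrt((1/5)*(sqrt(282)/282)*(-78336) + 143246) = sqrt(-13056*sqrt(282)/235 + 143246) = sqrt(143246 - 13056*sqrt(282)/235)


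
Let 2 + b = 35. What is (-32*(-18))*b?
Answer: 19008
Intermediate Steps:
b = 33 (b = -2 + 35 = 33)
(-32*(-18))*b = -32*(-18)*33 = 576*33 = 19008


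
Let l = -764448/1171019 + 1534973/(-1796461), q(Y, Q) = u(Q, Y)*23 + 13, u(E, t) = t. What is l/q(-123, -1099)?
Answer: 3170783566015/5923990937945344 ≈ 0.00053524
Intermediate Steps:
q(Y, Q) = 13 + 23*Y (q(Y, Q) = Y*23 + 13 = 23*Y + 13 = 13 + 23*Y)
l = -3170783566015/2103689963759 (l = -764448*1/1171019 + 1534973*(-1/1796461) = -764448/1171019 - 1534973/1796461 = -3170783566015/2103689963759 ≈ -1.5072)
l/q(-123, -1099) = -3170783566015/(2103689963759*(13 + 23*(-123))) = -3170783566015/(2103689963759*(13 - 2829)) = -3170783566015/2103689963759/(-2816) = -3170783566015/2103689963759*(-1/2816) = 3170783566015/5923990937945344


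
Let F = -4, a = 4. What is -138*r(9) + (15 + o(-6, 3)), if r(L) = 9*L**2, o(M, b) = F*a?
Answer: -100603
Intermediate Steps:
o(M, b) = -16 (o(M, b) = -4*4 = -16)
-138*r(9) + (15 + o(-6, 3)) = -1242*9**2 + (15 - 16) = -1242*81 - 1 = -138*729 - 1 = -100602 - 1 = -100603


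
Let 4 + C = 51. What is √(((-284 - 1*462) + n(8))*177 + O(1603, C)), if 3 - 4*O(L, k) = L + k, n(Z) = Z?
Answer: 27*I*√719/2 ≈ 361.99*I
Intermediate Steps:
C = 47 (C = -4 + 51 = 47)
O(L, k) = ¾ - L/4 - k/4 (O(L, k) = ¾ - (L + k)/4 = ¾ + (-L/4 - k/4) = ¾ - L/4 - k/4)
√(((-284 - 1*462) + n(8))*177 + O(1603, C)) = √(((-284 - 1*462) + 8)*177 + (¾ - ¼*1603 - ¼*47)) = √(((-284 - 462) + 8)*177 + (¾ - 1603/4 - 47/4)) = √((-746 + 8)*177 - 1647/4) = √(-738*177 - 1647/4) = √(-130626 - 1647/4) = √(-524151/4) = 27*I*√719/2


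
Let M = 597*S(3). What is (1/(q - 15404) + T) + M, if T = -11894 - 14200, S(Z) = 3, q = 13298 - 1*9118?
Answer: -272776873/11224 ≈ -24303.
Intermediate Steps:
q = 4180 (q = 13298 - 9118 = 4180)
M = 1791 (M = 597*3 = 1791)
T = -26094
(1/(q - 15404) + T) + M = (1/(4180 - 15404) - 26094) + 1791 = (1/(-11224) - 26094) + 1791 = (-1/11224 - 26094) + 1791 = -292879057/11224 + 1791 = -272776873/11224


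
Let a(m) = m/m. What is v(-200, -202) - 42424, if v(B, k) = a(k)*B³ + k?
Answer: -8042626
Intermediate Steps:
a(m) = 1
v(B, k) = k + B³ (v(B, k) = 1*B³ + k = B³ + k = k + B³)
v(-200, -202) - 42424 = (-202 + (-200)³) - 42424 = (-202 - 8000000) - 42424 = -8000202 - 42424 = -8042626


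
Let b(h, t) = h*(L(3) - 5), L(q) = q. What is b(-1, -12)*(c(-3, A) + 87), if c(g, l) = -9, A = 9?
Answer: 156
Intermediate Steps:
b(h, t) = -2*h (b(h, t) = h*(3 - 5) = h*(-2) = -2*h)
b(-1, -12)*(c(-3, A) + 87) = (-2*(-1))*(-9 + 87) = 2*78 = 156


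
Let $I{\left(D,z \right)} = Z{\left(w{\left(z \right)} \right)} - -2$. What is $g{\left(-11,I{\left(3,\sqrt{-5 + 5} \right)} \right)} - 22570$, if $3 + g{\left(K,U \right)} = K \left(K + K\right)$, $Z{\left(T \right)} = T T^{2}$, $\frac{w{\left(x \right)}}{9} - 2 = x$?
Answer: $-22331$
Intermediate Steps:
$w{\left(x \right)} = 18 + 9 x$
$Z{\left(T \right)} = T^{3}$
$I{\left(D,z \right)} = 2 + \left(18 + 9 z\right)^{3}$ ($I{\left(D,z \right)} = \left(18 + 9 z\right)^{3} - -2 = \left(18 + 9 z\right)^{3} + 2 = 2 + \left(18 + 9 z\right)^{3}$)
$g{\left(K,U \right)} = -3 + 2 K^{2}$ ($g{\left(K,U \right)} = -3 + K \left(K + K\right) = -3 + K 2 K = -3 + 2 K^{2}$)
$g{\left(-11,I{\left(3,\sqrt{-5 + 5} \right)} \right)} - 22570 = \left(-3 + 2 \left(-11\right)^{2}\right) - 22570 = \left(-3 + 2 \cdot 121\right) - 22570 = \left(-3 + 242\right) - 22570 = 239 - 22570 = -22331$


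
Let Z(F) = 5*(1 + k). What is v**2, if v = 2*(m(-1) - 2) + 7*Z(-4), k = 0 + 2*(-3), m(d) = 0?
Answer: 32041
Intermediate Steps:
k = -6 (k = 0 - 6 = -6)
Z(F) = -25 (Z(F) = 5*(1 - 6) = 5*(-5) = -25)
v = -179 (v = 2*(0 - 2) + 7*(-25) = 2*(-2) - 175 = -4 - 175 = -179)
v**2 = (-179)**2 = 32041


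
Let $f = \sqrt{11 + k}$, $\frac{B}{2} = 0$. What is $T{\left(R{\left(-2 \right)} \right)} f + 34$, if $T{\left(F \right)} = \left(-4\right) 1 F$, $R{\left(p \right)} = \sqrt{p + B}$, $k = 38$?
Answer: $34 - 28 i \sqrt{2} \approx 34.0 - 39.598 i$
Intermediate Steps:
$B = 0$ ($B = 2 \cdot 0 = 0$)
$R{\left(p \right)} = \sqrt{p}$ ($R{\left(p \right)} = \sqrt{p + 0} = \sqrt{p}$)
$T{\left(F \right)} = - 4 F$
$f = 7$ ($f = \sqrt{11 + 38} = \sqrt{49} = 7$)
$T{\left(R{\left(-2 \right)} \right)} f + 34 = - 4 \sqrt{-2} \cdot 7 + 34 = - 4 i \sqrt{2} \cdot 7 + 34 = - 28 i \sqrt{2} + 34 = 34 - 28 i \sqrt{2}$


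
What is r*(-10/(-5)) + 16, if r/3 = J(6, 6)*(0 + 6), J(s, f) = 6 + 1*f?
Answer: 448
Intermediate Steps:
J(s, f) = 6 + f
r = 216 (r = 3*((6 + 6)*(0 + 6)) = 3*(12*6) = 3*72 = 216)
r*(-10/(-5)) + 16 = 216*(-10/(-5)) + 16 = 216*(-10*(-1/5)) + 16 = 216*2 + 16 = 432 + 16 = 448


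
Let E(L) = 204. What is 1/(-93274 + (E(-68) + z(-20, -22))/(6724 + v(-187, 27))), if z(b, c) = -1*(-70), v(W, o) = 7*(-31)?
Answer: -6507/606933644 ≈ -1.0721e-5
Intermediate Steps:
v(W, o) = -217
z(b, c) = 70
1/(-93274 + (E(-68) + z(-20, -22))/(6724 + v(-187, 27))) = 1/(-93274 + (204 + 70)/(6724 - 217)) = 1/(-93274 + 274/6507) = 1/(-606933644/6507) = -6507/606933644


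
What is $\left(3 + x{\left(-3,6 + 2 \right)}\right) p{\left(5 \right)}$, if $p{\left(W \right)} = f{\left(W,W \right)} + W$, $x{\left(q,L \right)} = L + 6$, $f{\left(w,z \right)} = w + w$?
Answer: $255$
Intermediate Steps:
$f{\left(w,z \right)} = 2 w$
$x{\left(q,L \right)} = 6 + L$
$p{\left(W \right)} = 3 W$ ($p{\left(W \right)} = 2 W + W = 3 W$)
$\left(3 + x{\left(-3,6 + 2 \right)}\right) p{\left(5 \right)} = \left(3 + \left(6 + \left(6 + 2\right)\right)\right) 3 \cdot 5 = \left(3 + \left(6 + 8\right)\right) 15 = \left(3 + 14\right) 15 = 17 \cdot 15 = 255$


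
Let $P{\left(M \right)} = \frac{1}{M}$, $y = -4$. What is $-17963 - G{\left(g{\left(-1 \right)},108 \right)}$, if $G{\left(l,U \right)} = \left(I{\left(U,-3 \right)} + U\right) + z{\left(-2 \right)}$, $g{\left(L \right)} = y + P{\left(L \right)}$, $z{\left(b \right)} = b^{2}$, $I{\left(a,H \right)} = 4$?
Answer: $-18079$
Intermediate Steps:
$g{\left(L \right)} = -4 + \frac{1}{L}$
$G{\left(l,U \right)} = 8 + U$ ($G{\left(l,U \right)} = \left(4 + U\right) + \left(-2\right)^{2} = \left(4 + U\right) + 4 = 8 + U$)
$-17963 - G{\left(g{\left(-1 \right)},108 \right)} = -17963 - \left(8 + 108\right) = -17963 - 116 = -18079$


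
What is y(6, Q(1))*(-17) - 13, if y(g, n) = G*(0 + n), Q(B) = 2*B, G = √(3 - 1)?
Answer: -13 - 34*√2 ≈ -61.083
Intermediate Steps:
G = √2 ≈ 1.4142
y(g, n) = n*√2 (y(g, n) = √2*(0 + n) = √2*n = n*√2)
y(6, Q(1))*(-17) - 13 = ((2*1)*√2)*(-17) - 13 = (2*√2)*(-17) - 13 = -34*√2 - 13 = -13 - 34*√2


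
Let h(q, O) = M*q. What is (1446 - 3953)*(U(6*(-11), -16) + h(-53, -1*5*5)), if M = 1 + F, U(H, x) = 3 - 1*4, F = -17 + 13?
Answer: -396106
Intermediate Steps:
F = -4
U(H, x) = -1 (U(H, x) = 3 - 4 = -1)
M = -3 (M = 1 - 4 = -3)
h(q, O) = -3*q
(1446 - 3953)*(U(6*(-11), -16) + h(-53, -1*5*5)) = (1446 - 3953)*(-1 - 3*(-53)) = -2507*(-1 + 159) = -2507*158 = -396106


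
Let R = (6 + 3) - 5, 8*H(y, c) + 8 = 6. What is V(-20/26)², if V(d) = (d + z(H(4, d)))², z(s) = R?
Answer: 3111696/28561 ≈ 108.95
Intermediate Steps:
H(y, c) = -¼ (H(y, c) = -1 + (⅛)*6 = -1 + ¾ = -¼)
R = 4 (R = 9 - 5 = 4)
z(s) = 4
V(d) = (4 + d)² (V(d) = (d + 4)² = (4 + d)²)
V(-20/26)² = ((4 - 20/26)²)² = ((4 - 20*1/26)²)² = ((4 - 10/13)²)² = ((42/13)²)² = (1764/169)² = 3111696/28561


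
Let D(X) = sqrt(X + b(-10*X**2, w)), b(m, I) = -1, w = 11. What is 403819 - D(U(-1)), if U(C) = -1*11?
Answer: 403819 - 2*I*sqrt(3) ≈ 4.0382e+5 - 3.4641*I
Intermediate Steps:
U(C) = -11
D(X) = sqrt(-1 + X) (D(X) = sqrt(X - 1) = sqrt(-1 + X))
403819 - D(U(-1)) = 403819 - sqrt(-1 - 11) = 403819 - sqrt(-12) = 403819 - 2*I*sqrt(3)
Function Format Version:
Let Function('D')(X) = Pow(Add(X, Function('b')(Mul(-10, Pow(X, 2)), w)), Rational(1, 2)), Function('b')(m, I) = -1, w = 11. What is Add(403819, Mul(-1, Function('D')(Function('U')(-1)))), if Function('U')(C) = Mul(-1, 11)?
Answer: Add(403819, Mul(-2, I, Pow(3, Rational(1, 2)))) ≈ Add(4.0382e+5, Mul(-3.4641, I))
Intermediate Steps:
Function('U')(C) = -11
Function('D')(X) = Pow(Add(-1, X), Rational(1, 2)) (Function('D')(X) = Pow(Add(X, -1), Rational(1, 2)) = Pow(Add(-1, X), Rational(1, 2)))
Add(403819, Mul(-1, Function('D')(Function('U')(-1)))) = Add(403819, Mul(-1, Pow(Add(-1, -11), Rational(1, 2)))) = Add(403819, Mul(-1, Pow(-12, Rational(1, 2)))) = Add(403819, Mul(-1, Mul(2, I, Pow(3, Rational(1, 2))))) = Add(403819, Mul(-2, I, Pow(3, Rational(1, 2))))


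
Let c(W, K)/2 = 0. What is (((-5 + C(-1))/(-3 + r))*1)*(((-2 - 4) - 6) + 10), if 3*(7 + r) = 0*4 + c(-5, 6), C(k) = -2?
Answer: -7/5 ≈ -1.4000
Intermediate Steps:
c(W, K) = 0 (c(W, K) = 2*0 = 0)
r = -7 (r = -7 + (0*4 + 0)/3 = -7 + (0 + 0)/3 = -7 + (1/3)*0 = -7 + 0 = -7)
(((-5 + C(-1))/(-3 + r))*1)*(((-2 - 4) - 6) + 10) = (((-5 - 2)/(-3 - 7))*1)*(((-2 - 4) - 6) + 10) = (-7/(-10)*1)*((-6 - 6) + 10) = (-7*(-1/10)*1)*(-12 + 10) = ((7/10)*1)*(-2) = (7/10)*(-2) = -7/5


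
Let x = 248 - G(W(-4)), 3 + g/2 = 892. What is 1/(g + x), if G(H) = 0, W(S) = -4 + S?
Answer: 1/2026 ≈ 0.00049358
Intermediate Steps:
g = 1778 (g = -6 + 2*892 = -6 + 1784 = 1778)
x = 248 (x = 248 - 1*0 = 248 + 0 = 248)
1/(g + x) = 1/(1778 + 248) = 1/2026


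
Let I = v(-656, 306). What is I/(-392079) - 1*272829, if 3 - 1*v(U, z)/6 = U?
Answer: -35656841815/130693 ≈ -2.7283e+5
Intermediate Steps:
v(U, z) = 18 - 6*U
I = 3954 (I = 18 - 6*(-656) = 18 + 3936 = 3954)
I/(-392079) - 1*272829 = 3954/(-392079) - 1*272829 = 3954*(-1/392079) - 272829 = -1318/130693 - 272829 = -35656841815/130693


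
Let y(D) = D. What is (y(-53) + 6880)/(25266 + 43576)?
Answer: 6827/68842 ≈ 0.099169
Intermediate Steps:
(y(-53) + 6880)/(25266 + 43576) = (-53 + 6880)/(25266 + 43576) = 6827/68842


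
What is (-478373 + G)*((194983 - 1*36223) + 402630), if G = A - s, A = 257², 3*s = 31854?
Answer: -237435409380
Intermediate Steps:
s = 10618 (s = (⅓)*31854 = 10618)
A = 66049
G = 55431 (G = 66049 - 1*10618 = 66049 - 10618 = 55431)
(-478373 + G)*((194983 - 1*36223) + 402630) = (-478373 + 55431)*((194983 - 1*36223) + 402630) = -422942*((194983 - 36223) + 402630) = -422942*(158760 + 402630) = -422942*561390 = -237435409380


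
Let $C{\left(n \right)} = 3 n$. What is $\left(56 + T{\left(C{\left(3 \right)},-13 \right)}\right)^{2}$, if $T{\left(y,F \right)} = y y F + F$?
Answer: $1020100$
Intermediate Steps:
$T{\left(y,F \right)} = F + F y^{2}$ ($T{\left(y,F \right)} = y^{2} F + F = F y^{2} + F = F + F y^{2}$)
$\left(56 + T{\left(C{\left(3 \right)},-13 \right)}\right)^{2} = \left(56 - 13 \left(1 + \left(3 \cdot 3\right)^{2}\right)\right)^{2} = \left(56 - 13 \left(1 + 9^{2}\right)\right)^{2} = \left(56 - 13 \left(1 + 81\right)\right)^{2} = \left(56 - 1066\right)^{2} = \left(-1010\right)^{2} = 1020100$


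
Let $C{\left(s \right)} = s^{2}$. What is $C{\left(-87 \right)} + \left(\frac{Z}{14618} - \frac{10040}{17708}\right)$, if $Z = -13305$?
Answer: $\frac{489723810719}{64713886} \approx 7567.5$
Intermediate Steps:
$C{\left(-87 \right)} + \left(\frac{Z}{14618} - \frac{10040}{17708}\right) = \left(-87\right)^{2} - \left(\frac{2510}{4427} + \frac{13305}{14618}\right) = 7569 - \frac{95592415}{64713886} = \frac{489723810719}{64713886}$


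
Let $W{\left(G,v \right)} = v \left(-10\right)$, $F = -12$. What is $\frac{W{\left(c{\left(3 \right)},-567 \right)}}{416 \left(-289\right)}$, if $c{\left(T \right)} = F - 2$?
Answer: $- \frac{2835}{60112} \approx -0.047162$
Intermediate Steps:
$c{\left(T \right)} = -14$ ($c{\left(T \right)} = -12 - 2 = -14$)
$W{\left(G,v \right)} = - 10 v$
$\frac{W{\left(c{\left(3 \right)},-567 \right)}}{416 \left(-289\right)} = \frac{\left(-10\right) \left(-567\right)}{416 \left(-289\right)} = \frac{5670}{-120224} = 5670 \left(- \frac{1}{120224}\right) = - \frac{2835}{60112}$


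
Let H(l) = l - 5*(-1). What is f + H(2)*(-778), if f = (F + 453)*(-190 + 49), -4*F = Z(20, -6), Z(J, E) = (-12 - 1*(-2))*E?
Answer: -67204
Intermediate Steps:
Z(J, E) = -10*E (Z(J, E) = (-12 + 2)*E = -10*E)
F = -15 (F = -(-5)*(-6)/2 = -1/4*60 = -15)
H(l) = 5 + l (H(l) = l + 5 = 5 + l)
f = -61758 (f = (-15 + 453)*(-190 + 49) = 438*(-141) = -61758)
f + H(2)*(-778) = -61758 + (5 + 2)*(-778) = -61758 + 7*(-778) = -61758 - 5446 = -67204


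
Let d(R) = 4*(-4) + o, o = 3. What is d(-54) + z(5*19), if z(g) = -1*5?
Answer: -18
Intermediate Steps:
z(g) = -5
d(R) = -13 (d(R) = 4*(-4) + 3 = -16 + 3 = -13)
d(-54) + z(5*19) = -13 - 5 = -18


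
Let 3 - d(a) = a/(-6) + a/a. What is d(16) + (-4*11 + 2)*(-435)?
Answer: 54824/3 ≈ 18275.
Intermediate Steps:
d(a) = 2 + a/6 (d(a) = 3 - (a/(-6) + a/a) = 3 - (a*(-⅙) + 1) = 3 - (-a/6 + 1) = 3 - (1 - a/6) = 3 + (-1 + a/6) = 2 + a/6)
d(16) + (-4*11 + 2)*(-435) = (2 + (⅙)*16) + (-4*11 + 2)*(-435) = (2 + 8/3) + (-44 + 2)*(-435) = 14/3 - 42*(-435) = 14/3 + 18270 = 54824/3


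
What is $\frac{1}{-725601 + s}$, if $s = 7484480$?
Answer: $\frac{1}{6758879} \approx 1.4795 \cdot 10^{-7}$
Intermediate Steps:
$\frac{1}{-725601 + s} = \frac{1}{-725601 + 7484480} = \frac{1}{6758879}$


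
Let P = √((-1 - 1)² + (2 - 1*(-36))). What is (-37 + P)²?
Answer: (37 - √42)² ≈ 931.42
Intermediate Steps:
P = √42 (P = √((-2)² + (2 + 36)) = √(4 + 38) = √42 ≈ 6.4807)
(-37 + P)² = (-37 + √42)²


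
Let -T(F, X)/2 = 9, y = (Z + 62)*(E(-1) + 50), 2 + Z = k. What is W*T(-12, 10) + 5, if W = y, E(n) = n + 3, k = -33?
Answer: -25267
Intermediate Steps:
Z = -35 (Z = -2 - 33 = -35)
E(n) = 3 + n
y = 1404 (y = (-35 + 62)*((3 - 1) + 50) = 27*(2 + 50) = 27*52 = 1404)
W = 1404
T(F, X) = -18 (T(F, X) = -2*9 = -18)
W*T(-12, 10) + 5 = 1404*(-18) + 5 = -25272 + 5 = -25267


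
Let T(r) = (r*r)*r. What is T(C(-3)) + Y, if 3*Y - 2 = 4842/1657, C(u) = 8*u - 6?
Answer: -134208844/4971 ≈ -26998.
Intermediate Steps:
C(u) = -6 + 8*u
T(r) = r³ (T(r) = r²*r = r³)
Y = 8156/4971 (Y = ⅔ + (4842/1657)/3 = ⅔ + (4842*(1/1657))/3 = ⅔ + (⅓)*(4842/1657) = ⅔ + 1614/1657 = 8156/4971 ≈ 1.6407)
T(C(-3)) + Y = (-6 + 8*(-3))³ + 8156/4971 = (-6 - 24)³ + 8156/4971 = (-30)³ + 8156/4971 = -27000 + 8156/4971 = -134208844/4971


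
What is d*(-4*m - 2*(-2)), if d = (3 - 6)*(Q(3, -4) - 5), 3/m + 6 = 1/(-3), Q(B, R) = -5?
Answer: 3360/19 ≈ 176.84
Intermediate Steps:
m = -9/19 (m = 3/(-6 + 1/(-3)) = 3/(-6 - 1/3) = 3/(-19/3) = 3*(-3/19) = -9/19 ≈ -0.47368)
d = 30 (d = (3 - 6)*(-5 - 5) = -3*(-10) = 30)
d*(-4*m - 2*(-2)) = 30*(-4*(-9/19) - 2*(-2)) = 30*(36/19 + 4) = 30*(112/19) = 3360/19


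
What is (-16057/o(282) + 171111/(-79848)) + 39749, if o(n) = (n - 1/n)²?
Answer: 6690042630720711875/168317122791864 ≈ 39747.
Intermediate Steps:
(-16057/o(282) + 171111/(-79848)) + 39749 = (-16057*79524/(-1 + 282²)² + 171111/(-79848)) + 39749 = (-16057*79524/(-1 + 79524)² + 171111*(-1/79848)) + 39749 = (-16057/((1/79524)*79523²) - 57037/26616) + 39749 = (-16057/((1/79524)*6323907529) - 57037/26616) + 39749 = (-16057/6323907529/79524 - 57037/26616) + 39749 = (-16057*79524/6323907529 - 57037/26616) + 39749 = (-1276916868/6323907529 - 57037/26616) + 39749 = -394683133090261/168317122791864 + 39749 = 6690042630720711875/168317122791864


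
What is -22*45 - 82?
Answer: -1072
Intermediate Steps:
-22*45 - 82 = -990 - 82 = -1072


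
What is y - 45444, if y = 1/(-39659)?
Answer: -1802263597/39659 ≈ -45444.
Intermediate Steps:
y = -1/39659 ≈ -2.5215e-5
y - 45444 = -1/39659 - 45444 = -1802263597/39659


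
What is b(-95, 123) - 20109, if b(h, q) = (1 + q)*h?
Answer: -31889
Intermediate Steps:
b(h, q) = h*(1 + q)
b(-95, 123) - 20109 = -95*(1 + 123) - 20109 = -95*124 - 20109 = -11780 - 20109 = -31889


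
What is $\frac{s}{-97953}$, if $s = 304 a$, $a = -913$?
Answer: $\frac{277552}{97953} \approx 2.8335$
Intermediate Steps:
$s = -277552$ ($s = 304 \left(-913\right) = -277552$)
$\frac{s}{-97953} = - \frac{277552}{-97953} = \left(-277552\right) \left(- \frac{1}{97953}\right) = \frac{277552}{97953}$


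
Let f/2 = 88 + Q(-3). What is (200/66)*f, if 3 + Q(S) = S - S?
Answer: 17000/33 ≈ 515.15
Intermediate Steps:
Q(S) = -3 (Q(S) = -3 + (S - S) = -3 + 0 = -3)
f = 170 (f = 2*(88 - 3) = 2*85 = 170)
(200/66)*f = (200/66)*170 = (200*(1/66))*170 = (100/33)*170 = 17000/33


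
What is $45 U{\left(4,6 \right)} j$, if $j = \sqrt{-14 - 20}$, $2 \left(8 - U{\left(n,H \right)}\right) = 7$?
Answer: $\frac{405 i \sqrt{34}}{2} \approx 1180.8 i$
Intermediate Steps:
$U{\left(n,H \right)} = \frac{9}{2}$ ($U{\left(n,H \right)} = 8 - \frac{7}{2} = \frac{9}{2}$)
$j = i \sqrt{34}$ ($j = \sqrt{-34} = i \sqrt{34} \approx 5.8309 i$)
$45 U{\left(4,6 \right)} j = 45 \cdot \frac{9}{2} i \sqrt{34} = \frac{405 i \sqrt{34}}{2}$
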